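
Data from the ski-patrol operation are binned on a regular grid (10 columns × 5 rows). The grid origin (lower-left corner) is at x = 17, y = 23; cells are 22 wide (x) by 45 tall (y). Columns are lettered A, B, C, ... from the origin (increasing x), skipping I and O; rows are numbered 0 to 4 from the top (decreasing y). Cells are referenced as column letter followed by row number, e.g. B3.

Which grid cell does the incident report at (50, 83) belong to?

B3

Column index: ⌊(50 − 17) / 22⌋ = ⌊1.500⌋ = 1 → column B
Row offset from origin: ⌊(83 − 23) / 45⌋ = ⌊1.333⌋ = 1 → row 3 (counted from top)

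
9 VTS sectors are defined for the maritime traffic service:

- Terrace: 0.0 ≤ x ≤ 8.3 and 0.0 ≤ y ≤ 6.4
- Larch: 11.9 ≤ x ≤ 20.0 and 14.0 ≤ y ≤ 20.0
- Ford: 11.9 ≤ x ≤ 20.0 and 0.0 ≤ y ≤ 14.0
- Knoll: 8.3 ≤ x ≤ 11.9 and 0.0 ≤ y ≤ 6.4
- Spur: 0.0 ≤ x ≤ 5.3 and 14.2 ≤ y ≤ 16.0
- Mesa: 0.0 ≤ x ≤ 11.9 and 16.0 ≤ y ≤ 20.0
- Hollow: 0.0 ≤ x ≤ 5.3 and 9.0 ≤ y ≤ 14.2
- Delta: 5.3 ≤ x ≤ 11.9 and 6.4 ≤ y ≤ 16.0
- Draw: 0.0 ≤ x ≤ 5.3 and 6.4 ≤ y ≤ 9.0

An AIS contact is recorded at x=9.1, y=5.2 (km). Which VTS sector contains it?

The point has x = 9.1 and y = 5.2.
Only Knoll satisfies 8.3 ≤ x ≤ 11.9 and 0.0 ≤ y ≤ 6.4.

Knoll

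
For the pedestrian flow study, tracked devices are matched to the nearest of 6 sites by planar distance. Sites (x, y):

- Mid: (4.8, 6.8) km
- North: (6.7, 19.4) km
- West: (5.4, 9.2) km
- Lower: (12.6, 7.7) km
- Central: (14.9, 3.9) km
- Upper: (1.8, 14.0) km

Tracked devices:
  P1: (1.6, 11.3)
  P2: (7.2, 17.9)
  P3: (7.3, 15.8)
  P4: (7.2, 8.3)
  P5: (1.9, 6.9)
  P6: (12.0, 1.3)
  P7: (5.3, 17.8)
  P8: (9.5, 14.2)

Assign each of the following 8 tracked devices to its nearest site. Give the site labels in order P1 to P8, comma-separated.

P1 → Upper (d²=7.33)
P2 → North (d²=2.50)
P3 → North (d²=13.32)
P4 → West (d²=4.05)
P5 → Mid (d²=8.42)
P6 → Central (d²=15.17)
P7 → North (d²=4.52)
P8 → North (d²=34.88)

Upper, North, North, West, Mid, Central, North, North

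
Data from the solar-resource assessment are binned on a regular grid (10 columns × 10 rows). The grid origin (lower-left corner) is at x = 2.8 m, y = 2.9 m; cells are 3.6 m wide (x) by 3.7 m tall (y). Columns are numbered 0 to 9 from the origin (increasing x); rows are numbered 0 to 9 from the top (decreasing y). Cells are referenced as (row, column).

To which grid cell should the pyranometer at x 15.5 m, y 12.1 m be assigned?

(7, 3)

Column index: ⌊(15.5 − 2.8) / 3.6⌋ = ⌊3.528⌋ = 3
Row offset from origin: ⌊(12.1 − 2.9) / 3.7⌋ = ⌊2.486⌋ = 2 → row 7 (counted from top)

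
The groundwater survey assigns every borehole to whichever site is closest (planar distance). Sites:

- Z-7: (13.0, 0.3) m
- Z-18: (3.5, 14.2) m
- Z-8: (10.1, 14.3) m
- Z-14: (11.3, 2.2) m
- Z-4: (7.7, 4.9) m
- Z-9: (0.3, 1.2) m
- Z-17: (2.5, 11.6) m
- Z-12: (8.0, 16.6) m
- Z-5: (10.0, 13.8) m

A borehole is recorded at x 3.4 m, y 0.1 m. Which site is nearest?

Z-9

Squared distances to each site:
Z-7: 92.200; Z-18: 198.820; Z-8: 246.530; Z-14: 66.820; Z-4: 41.530; Z-9: 10.820; Z-17: 133.060; Z-12: 293.410; Z-5: 231.250.
Minimum at Z-9.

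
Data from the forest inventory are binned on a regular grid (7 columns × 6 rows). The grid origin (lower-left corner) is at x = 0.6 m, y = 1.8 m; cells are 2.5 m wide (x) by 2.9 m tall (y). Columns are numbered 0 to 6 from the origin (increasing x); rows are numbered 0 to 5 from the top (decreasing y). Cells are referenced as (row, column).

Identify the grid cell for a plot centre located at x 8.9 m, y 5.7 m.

(4, 3)

Column index: ⌊(8.9 − 0.6) / 2.5⌋ = ⌊3.320⌋ = 3
Row offset from origin: ⌊(5.7 − 1.8) / 2.9⌋ = ⌊1.345⌋ = 1 → row 4 (counted from top)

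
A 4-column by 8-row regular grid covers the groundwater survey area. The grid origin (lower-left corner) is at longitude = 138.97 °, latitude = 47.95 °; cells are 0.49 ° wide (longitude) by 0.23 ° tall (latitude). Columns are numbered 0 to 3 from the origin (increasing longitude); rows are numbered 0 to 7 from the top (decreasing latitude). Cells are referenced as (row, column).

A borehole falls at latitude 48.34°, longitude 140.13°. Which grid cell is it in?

(6, 2)

Column index: ⌊(140.13 − 138.97) / 0.49⌋ = ⌊2.367⌋ = 2
Row offset from origin: ⌊(48.34 − 47.95) / 0.23⌋ = ⌊1.696⌋ = 1 → row 6 (counted from top)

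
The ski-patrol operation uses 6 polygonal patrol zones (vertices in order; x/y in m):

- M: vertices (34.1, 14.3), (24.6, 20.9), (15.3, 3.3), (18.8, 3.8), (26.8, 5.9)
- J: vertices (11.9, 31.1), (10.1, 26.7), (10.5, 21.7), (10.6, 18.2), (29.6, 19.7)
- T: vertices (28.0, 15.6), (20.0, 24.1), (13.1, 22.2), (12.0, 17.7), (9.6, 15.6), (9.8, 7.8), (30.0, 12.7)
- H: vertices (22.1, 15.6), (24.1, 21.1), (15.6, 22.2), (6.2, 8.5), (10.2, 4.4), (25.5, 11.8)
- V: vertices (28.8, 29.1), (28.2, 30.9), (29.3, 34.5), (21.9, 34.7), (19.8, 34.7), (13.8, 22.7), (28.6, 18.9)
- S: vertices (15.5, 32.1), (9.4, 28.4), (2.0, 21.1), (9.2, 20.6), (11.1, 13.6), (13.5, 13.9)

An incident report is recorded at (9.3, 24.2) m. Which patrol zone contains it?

Cast a ray rightward from (9.3, 24.2). For each polygon, the edges (by vertex number in listed order) whose endpoints lie on opposite sides of y = 24.2, where each meets that height, and whether that is right or left of the point:
M: no edge straddles that height → 0 crossings.
J: 2–3 at x≈10.30 (right), 5–1 at x≈22.61 (right) → 2 crossings.
T: no edge straddles that height → 0 crossings.
H: no edge straddles that height → 0 crossings.
V: 5–6 at x≈14.55 (right), 7–1 at x≈28.70 (right) → 2 crossings.
S: 2–3 at x≈5.14 (left), 6–1 at x≈14.63 (right) → 1 crossing.
Only S has an odd count, so the point is inside S.

S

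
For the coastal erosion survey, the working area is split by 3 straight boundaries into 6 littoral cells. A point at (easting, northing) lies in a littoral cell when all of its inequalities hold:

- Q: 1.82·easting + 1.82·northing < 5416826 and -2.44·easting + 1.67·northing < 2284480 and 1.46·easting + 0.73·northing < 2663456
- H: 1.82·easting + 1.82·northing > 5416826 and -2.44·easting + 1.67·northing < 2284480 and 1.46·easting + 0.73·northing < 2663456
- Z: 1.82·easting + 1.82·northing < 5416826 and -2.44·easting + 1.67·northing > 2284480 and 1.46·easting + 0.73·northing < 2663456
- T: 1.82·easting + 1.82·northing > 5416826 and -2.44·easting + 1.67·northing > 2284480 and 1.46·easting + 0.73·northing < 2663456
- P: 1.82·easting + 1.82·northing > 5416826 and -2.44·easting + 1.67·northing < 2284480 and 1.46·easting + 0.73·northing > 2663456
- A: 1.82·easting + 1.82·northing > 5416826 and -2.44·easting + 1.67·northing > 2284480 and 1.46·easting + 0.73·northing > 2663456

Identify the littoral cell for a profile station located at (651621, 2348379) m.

1.82·651621 + 1.82·2348379 = 5460000.000, which is > 5416826
-2.44·651621 + 1.67·2348379 = 2331837.690, which is > 2284480
1.46·651621 + 0.73·2348379 = 2665683.330, which is > 2663456
This sign pattern matches A.

A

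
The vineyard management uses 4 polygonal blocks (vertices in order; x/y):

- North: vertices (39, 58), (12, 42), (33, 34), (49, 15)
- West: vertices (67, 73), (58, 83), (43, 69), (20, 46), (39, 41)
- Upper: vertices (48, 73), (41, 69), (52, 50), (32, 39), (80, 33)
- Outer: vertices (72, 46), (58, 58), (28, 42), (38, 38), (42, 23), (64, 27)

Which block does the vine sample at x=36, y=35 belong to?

Cast a ray rightward from (36, 35). For each polygon, the edges (by vertex number in listed order) whose endpoints lie on opposite sides of y = 35, where each meets that height, and whether that is right or left of the point:
North: 2–3 at x≈30.4 (left), 4–1 at x≈44.3 (right) → 1 crossing.
West: no edge straddles that height → 0 crossings.
Upper: 4–5 at x≈64.0 (right), 5–1 at x≈78.4 (right) → 2 crossings.
Outer: 4–5 at x≈38.8 (right), 6–1 at x≈67.4 (right) → 2 crossings.
Only North has an odd count, so the point is inside North.

North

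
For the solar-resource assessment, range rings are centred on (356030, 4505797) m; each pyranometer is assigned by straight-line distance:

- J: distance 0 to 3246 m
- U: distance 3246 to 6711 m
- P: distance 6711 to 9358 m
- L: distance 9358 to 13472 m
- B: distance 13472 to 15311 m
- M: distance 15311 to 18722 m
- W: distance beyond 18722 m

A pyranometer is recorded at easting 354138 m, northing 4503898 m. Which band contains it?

J

Distance = √((354138−356030)² + (4503898−4505797)²) = √(3579664.000 + 3606201.000) = 2680.646 m.
0 ≤ 2680.646 < 3246 → J.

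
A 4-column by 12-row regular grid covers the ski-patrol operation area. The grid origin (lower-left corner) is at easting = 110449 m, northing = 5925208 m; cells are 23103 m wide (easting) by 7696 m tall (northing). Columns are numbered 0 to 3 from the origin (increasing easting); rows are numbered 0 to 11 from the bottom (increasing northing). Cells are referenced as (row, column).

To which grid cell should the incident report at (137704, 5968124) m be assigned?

Column index: ⌊(137704 − 110449) / 23103⌋ = ⌊1.180⌋ = 1
Row offset from origin: ⌊(5968124 − 5925208) / 7696⌋ = ⌊5.576⌋ = 5 → row 5

(5, 1)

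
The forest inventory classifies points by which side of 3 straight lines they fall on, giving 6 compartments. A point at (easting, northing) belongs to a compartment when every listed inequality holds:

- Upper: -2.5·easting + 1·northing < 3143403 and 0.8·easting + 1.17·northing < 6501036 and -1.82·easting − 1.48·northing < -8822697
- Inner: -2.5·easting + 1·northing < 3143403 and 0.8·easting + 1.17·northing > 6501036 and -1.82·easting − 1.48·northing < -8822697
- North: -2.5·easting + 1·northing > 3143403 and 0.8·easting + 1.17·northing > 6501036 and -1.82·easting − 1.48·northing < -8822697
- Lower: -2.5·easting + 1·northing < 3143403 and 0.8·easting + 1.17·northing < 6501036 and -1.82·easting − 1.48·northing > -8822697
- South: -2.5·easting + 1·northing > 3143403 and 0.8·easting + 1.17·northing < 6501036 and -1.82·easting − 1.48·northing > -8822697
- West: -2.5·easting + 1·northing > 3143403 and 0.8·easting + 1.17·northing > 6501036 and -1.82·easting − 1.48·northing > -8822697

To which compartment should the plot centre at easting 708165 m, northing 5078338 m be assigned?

-2.5·708165 + 1·5078338 = 3307925.500, which is > 3143403
0.8·708165 + 1.17·5078338 = 6508187.460, which is > 6501036
-1.82·708165 − 1.48·5078338 = -8804800.540, which is > -8822697
This sign pattern matches West.

West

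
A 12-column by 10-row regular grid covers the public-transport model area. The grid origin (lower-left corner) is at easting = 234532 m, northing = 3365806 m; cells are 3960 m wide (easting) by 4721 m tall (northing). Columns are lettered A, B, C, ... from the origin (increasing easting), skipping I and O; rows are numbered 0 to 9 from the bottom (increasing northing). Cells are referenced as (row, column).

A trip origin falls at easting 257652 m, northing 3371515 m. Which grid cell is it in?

(1, F)

Column index: ⌊(257652 − 234532) / 3960⌋ = ⌊5.838⌋ = 5 → column F
Row offset from origin: ⌊(3371515 − 3365806) / 4721⌋ = ⌊1.209⌋ = 1 → row 1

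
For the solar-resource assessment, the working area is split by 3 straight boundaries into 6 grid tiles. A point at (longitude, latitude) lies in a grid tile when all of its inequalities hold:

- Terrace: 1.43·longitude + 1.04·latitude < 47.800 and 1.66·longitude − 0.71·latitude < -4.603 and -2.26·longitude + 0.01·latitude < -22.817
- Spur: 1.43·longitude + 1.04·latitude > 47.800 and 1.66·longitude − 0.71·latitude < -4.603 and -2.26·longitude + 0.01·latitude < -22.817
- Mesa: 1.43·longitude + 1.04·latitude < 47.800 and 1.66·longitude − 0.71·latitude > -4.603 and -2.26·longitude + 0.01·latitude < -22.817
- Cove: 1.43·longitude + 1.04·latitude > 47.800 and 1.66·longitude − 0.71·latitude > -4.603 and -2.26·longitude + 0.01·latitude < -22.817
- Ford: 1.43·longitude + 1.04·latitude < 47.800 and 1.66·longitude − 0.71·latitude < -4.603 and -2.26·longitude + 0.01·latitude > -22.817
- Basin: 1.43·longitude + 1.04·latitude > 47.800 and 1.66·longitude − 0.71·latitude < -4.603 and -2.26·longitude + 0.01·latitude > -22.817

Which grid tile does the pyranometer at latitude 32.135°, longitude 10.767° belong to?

Spur

1.43·10.767 + 1.04·32.135 = 48.817, which is > 47.800
1.66·10.767 − 0.71·32.135 = -4.943, which is < -4.603
-2.26·10.767 + 0.01·32.135 = -24.012, which is < -22.817
This sign pattern matches Spur.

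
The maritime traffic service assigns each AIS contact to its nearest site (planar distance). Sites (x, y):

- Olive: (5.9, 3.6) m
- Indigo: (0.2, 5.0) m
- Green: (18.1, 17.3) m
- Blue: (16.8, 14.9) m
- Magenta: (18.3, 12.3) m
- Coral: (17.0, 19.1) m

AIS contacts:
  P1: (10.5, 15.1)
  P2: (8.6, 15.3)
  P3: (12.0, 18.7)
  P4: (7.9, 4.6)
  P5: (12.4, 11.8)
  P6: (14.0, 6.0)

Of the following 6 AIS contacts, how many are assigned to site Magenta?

1

P1 → Blue
P2 → Blue
P3 → Coral
P4 → Olive
P5 → Blue
P6 → Magenta
1 of the 6 goes to Magenta.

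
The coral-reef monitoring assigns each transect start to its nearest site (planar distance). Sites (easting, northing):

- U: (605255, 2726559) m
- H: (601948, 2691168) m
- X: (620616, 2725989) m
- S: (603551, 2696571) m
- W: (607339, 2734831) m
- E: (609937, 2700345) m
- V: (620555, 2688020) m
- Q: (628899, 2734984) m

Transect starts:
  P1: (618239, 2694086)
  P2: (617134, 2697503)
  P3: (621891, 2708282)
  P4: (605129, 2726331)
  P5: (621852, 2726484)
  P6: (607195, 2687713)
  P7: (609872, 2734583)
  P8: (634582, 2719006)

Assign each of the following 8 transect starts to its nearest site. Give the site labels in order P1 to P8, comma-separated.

P1 → V (d²=42160212.00)
P2 → E (d²=59873773.00)
P3 → E (d²=205894085.00)
P4 → U (d²=67860.00)
P5 → X (d²=1772721.00)
P6 → H (d²=39468034.00)
P7 → W (d²=6477593.00)
P8 → X (d²=243811445.00)

V, E, E, U, X, H, W, X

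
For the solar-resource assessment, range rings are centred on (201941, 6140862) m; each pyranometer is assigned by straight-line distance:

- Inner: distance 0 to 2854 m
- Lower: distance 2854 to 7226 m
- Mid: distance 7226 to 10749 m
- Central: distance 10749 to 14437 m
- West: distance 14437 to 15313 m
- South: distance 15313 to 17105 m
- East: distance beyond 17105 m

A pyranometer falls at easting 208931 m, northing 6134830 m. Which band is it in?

Distance = √((208931−201941)² + (6134830−6140862)²) = √(48860100.000 + 36385024.000) = 9232.829 m.
7226 ≤ 9232.829 < 10749 → Mid.

Mid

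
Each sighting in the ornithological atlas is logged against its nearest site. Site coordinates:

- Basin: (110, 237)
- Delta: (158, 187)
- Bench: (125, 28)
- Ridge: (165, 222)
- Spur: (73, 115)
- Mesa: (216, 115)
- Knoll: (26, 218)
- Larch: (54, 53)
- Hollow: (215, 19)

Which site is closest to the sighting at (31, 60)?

Larch

Squared distances to each site:
Basin: 37570.000; Delta: 32258.000; Bench: 9860.000; Ridge: 44200.000; Spur: 4789.000; Mesa: 37250.000; Knoll: 24989.000; Larch: 578.000; Hollow: 35537.000.
Minimum at Larch.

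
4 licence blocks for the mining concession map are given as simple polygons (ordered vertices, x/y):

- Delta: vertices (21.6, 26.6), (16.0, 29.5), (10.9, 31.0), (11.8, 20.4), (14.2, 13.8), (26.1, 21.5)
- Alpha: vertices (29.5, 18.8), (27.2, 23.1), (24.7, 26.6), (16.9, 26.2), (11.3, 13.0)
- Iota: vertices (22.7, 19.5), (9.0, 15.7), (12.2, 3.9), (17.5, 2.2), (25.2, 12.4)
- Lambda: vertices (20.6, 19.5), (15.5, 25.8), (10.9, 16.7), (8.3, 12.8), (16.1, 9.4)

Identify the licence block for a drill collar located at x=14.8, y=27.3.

Delta

Cast a ray rightward from (14.8, 27.3). For each polygon, the edges (by vertex number in listed order) whose endpoints lie on opposite sides of y = 27.3, where each meets that height, and whether that is right or left of the point:
Delta: 1–2 at x≈20.25 (right), 3–4 at x≈11.21 (left) → 1 crossing.
Alpha: no edge straddles that height → 0 crossings.
Iota: no edge straddles that height → 0 crossings.
Lambda: no edge straddles that height → 0 crossings.
Only Delta has an odd count, so the point is inside Delta.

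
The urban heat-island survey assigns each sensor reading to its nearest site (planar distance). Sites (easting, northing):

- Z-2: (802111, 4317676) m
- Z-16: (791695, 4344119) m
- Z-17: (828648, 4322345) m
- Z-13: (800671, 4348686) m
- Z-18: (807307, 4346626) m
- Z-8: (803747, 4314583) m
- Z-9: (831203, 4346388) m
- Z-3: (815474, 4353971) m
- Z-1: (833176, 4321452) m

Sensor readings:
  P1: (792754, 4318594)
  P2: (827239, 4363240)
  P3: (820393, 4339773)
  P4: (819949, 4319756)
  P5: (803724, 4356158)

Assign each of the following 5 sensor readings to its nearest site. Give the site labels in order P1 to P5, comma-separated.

Z-2, Z-3, Z-9, Z-17, Z-13

P1 → Z-2 (d²=88396173.00)
P2 → Z-3 (d²=224329586.00)
P3 → Z-9 (d²=160614325.00)
P4 → Z-17 (d²=82375522.00)
P5 → Z-13 (d²=65151593.00)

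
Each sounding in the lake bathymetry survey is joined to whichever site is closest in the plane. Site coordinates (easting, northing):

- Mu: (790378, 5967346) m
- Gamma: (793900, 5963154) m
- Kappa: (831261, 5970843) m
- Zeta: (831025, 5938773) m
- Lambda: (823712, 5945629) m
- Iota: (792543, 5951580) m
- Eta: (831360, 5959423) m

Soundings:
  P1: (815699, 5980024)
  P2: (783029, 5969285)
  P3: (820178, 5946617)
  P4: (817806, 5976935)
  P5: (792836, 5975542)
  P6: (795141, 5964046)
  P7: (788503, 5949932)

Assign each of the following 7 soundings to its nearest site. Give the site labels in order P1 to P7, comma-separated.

Kappa, Mu, Lambda, Kappa, Mu, Gamma, Iota

P1 → Kappa (d²=326466605.00)
P2 → Mu (d²=57767522.00)
P3 → Lambda (d²=13465300.00)
P4 → Kappa (d²=218149489.00)
P5 → Mu (d²=73216180.00)
P6 → Gamma (d²=2335745.00)
P7 → Iota (d²=19037504.00)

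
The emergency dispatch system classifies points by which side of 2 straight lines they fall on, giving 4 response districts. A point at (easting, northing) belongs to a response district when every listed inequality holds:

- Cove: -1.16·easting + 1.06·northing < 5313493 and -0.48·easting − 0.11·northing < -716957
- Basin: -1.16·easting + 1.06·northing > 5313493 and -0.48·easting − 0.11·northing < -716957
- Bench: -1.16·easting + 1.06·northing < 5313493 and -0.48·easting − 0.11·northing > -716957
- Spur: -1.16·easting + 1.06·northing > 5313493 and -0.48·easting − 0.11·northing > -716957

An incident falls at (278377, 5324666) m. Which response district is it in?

-1.16·278377 + 1.06·5324666 = 5321228.640, which is > 5313493
-0.48·278377 − 0.11·5324666 = -719334.220, which is < -716957
This sign pattern matches Basin.

Basin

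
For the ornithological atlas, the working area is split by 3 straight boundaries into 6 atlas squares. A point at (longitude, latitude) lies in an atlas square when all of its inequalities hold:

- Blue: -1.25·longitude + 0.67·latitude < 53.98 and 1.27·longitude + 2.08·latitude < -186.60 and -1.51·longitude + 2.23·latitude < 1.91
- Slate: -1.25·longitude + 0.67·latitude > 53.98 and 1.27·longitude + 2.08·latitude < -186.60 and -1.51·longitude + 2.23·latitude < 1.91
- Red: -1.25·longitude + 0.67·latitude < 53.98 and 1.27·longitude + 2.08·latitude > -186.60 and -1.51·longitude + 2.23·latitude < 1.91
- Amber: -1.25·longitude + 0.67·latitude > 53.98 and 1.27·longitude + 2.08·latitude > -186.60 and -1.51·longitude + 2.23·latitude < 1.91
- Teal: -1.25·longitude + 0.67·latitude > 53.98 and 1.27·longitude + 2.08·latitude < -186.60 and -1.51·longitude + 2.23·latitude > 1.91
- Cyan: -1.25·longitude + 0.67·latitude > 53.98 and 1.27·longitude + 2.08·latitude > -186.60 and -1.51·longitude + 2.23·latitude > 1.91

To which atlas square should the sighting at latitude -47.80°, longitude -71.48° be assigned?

-1.25·-71.48 + 0.67·-47.80 = 57.324, which is > 53.98
1.27·-71.48 + 2.08·-47.80 = -190.204, which is < -186.60
-1.51·-71.48 + 2.23·-47.80 = 1.341, which is < 1.91
This sign pattern matches Slate.

Slate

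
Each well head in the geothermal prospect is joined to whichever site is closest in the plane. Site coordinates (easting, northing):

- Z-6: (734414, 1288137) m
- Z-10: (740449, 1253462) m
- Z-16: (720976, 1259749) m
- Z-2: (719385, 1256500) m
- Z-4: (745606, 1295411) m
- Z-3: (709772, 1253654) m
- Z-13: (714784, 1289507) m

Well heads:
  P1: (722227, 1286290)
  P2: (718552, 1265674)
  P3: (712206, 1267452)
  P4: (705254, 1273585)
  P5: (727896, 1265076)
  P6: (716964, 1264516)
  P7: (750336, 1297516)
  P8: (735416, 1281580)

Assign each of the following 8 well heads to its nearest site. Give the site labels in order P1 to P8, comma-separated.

P1 → Z-13 (d²=65747338.00)
P2 → Z-16 (d²=40981401.00)
P3 → Z-16 (d²=136249109.00)
P4 → Z-13 (d²=344330984.00)
P5 → Z-16 (d²=76263329.00)
P6 → Z-16 (d²=38820433.00)
P7 → Z-4 (d²=26803925.00)
P8 → Z-6 (d²=43998253.00)

Z-13, Z-16, Z-16, Z-13, Z-16, Z-16, Z-4, Z-6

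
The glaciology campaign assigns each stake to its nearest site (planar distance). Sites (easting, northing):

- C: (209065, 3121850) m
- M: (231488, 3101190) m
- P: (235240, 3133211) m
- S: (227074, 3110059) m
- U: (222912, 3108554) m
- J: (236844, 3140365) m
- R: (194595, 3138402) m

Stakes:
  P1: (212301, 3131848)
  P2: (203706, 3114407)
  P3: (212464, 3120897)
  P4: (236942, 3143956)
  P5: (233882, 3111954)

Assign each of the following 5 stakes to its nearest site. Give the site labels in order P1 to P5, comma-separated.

P1 → C (d²=110431700.00)
P2 → C (d²=84117130.00)
P3 → C (d²=12461410.00)
P4 → J (d²=12904885.00)
P5 → S (d²=49939889.00)

C, C, C, J, S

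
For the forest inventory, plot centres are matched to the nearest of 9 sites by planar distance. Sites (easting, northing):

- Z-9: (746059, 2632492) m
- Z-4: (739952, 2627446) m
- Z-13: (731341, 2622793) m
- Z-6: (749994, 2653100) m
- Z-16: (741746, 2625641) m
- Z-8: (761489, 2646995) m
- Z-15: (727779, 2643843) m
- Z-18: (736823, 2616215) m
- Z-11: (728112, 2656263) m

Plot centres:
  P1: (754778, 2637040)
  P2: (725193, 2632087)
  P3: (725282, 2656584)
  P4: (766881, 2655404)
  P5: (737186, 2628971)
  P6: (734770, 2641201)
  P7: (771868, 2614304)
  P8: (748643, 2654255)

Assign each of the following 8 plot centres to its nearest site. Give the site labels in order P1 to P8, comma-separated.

P1 → Z-9 (d²=96705265.00)
P2 → Z-13 (d²=124176340.00)
P3 → Z-11 (d²=8111941.00)
P4 → Z-8 (d²=99784945.00)
P5 → Z-4 (d²=9976381.00)
P6 → Z-15 (d²=55854245.00)
P7 → Z-9 (d²=996907825.00)
P8 → Z-6 (d²=3159226.00)

Z-9, Z-13, Z-11, Z-8, Z-4, Z-15, Z-9, Z-6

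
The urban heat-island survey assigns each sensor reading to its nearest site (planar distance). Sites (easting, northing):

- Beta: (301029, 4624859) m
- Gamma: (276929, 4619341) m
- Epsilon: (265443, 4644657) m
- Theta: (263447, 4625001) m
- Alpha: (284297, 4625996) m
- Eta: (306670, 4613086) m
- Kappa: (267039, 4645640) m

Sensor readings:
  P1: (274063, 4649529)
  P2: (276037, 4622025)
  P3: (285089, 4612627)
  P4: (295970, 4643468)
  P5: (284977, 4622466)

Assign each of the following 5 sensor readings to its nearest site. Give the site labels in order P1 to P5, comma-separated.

Kappa, Gamma, Gamma, Beta, Alpha

P1 → Kappa (d²=64460897.00)
P2 → Gamma (d²=7999520.00)
P3 → Gamma (d²=111663396.00)
P4 → Beta (d²=371888362.00)
P5 → Alpha (d²=12923300.00)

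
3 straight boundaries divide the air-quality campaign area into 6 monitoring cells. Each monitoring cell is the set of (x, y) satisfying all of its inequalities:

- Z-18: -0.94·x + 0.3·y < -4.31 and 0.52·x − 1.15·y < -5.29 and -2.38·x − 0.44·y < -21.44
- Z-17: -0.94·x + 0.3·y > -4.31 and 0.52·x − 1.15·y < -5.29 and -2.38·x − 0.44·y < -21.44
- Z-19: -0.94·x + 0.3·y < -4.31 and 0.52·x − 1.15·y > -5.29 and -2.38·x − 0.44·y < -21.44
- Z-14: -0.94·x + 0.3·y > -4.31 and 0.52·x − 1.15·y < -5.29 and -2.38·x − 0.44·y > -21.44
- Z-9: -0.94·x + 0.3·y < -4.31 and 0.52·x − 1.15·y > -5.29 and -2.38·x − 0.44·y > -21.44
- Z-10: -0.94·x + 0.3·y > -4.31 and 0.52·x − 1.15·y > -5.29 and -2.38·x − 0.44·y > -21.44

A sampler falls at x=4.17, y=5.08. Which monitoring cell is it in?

-0.94·4.17 + 0.3·5.08 = -2.396, which is > -4.31
0.52·4.17 − 1.15·5.08 = -3.674, which is > -5.29
-2.38·4.17 − 0.44·5.08 = -12.160, which is > -21.44
This sign pattern matches Z-10.

Z-10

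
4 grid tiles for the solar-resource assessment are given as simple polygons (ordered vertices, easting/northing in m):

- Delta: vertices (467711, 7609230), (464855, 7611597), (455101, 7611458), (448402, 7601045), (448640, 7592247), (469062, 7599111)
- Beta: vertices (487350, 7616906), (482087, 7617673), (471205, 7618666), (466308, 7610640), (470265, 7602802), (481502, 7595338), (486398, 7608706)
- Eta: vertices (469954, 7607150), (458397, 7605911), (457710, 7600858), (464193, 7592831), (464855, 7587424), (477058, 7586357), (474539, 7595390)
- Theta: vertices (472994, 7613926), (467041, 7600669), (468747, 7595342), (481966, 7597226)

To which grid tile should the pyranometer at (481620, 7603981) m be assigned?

Beta

Cast a ray rightward from (481620, 7603981). For each polygon, the edges (by vertex number in listed order) whose endpoints lie on opposite sides of northing = 7603981, where each meets that height, and whether that is right or left of the point:
Delta: 3–4 at easting≈450290.8 (left), 6–1 at easting≈468411.8 (left) → 0 crossings.
Beta: 4–5 at easting≈469669.8 (left), 6–7 at easting≈484667.5 (right) → 1 crossing.
Eta: 2–3 at easting≈458134.6 (left), 7–1 at easting≈471189.5 (left) → 0 crossings.
Theta: 1–2 at easting≈468528.2 (left), 4–1 at easting≈478336.9 (left) → 0 crossings.
Only Beta has an odd count, so the point is inside Beta.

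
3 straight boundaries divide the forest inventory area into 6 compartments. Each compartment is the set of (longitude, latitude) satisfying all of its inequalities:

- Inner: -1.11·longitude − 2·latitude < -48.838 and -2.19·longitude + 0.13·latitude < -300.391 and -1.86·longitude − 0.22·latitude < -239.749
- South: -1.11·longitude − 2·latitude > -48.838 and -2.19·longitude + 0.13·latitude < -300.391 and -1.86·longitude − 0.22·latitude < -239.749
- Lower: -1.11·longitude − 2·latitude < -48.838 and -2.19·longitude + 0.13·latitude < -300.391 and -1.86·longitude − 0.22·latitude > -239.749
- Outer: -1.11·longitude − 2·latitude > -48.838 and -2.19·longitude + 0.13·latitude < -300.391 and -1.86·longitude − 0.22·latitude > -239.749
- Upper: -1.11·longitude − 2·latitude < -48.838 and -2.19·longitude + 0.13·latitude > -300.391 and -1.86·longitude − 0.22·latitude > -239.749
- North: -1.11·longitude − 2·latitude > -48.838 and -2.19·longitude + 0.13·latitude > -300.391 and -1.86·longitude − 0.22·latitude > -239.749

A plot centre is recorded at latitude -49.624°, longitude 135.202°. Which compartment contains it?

-1.11·135.202 − 2·-49.624 = -50.826, which is < -48.838
-2.19·135.202 + 0.13·-49.624 = -302.543, which is < -300.391
-1.86·135.202 − 0.22·-49.624 = -240.558, which is < -239.749
This sign pattern matches Inner.

Inner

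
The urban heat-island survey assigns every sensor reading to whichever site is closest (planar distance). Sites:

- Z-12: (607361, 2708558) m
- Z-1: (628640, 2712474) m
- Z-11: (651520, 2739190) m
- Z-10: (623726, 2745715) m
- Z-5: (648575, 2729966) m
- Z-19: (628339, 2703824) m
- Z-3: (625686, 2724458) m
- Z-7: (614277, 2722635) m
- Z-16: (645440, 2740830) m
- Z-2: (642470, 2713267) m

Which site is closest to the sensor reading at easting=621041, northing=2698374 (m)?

Squared distances to each site:
Z-12: 290856256.000; Z-1: 256554801.000; Z-11: 2594915297.000; Z-10: 2248379506.000; Z-5: 1756175620.000; Z-19: 82963304.000; Z-3: 701951081.000; Z-7: 634347817.000; Z-16: 2397823137.000; Z-2: 681003490.000.
Minimum at Z-19.

Z-19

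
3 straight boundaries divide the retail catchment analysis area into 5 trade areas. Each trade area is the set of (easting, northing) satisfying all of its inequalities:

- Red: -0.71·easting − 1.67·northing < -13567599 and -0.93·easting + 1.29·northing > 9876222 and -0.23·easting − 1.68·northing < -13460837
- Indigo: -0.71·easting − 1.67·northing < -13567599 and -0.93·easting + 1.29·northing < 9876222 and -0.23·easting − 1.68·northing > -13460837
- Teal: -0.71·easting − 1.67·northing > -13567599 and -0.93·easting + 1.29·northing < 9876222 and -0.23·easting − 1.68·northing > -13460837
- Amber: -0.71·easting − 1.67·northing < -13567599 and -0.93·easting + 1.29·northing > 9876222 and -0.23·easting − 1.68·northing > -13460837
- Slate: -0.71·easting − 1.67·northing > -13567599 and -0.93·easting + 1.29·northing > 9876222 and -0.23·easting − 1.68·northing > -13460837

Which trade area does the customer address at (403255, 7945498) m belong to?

Teal

-0.71·403255 − 1.67·7945498 = -13555292.710, which is > -13567599
-0.93·403255 + 1.29·7945498 = 9874665.270, which is < 9876222
-0.23·403255 − 1.68·7945498 = -13441185.290, which is > -13460837
This sign pattern matches Teal.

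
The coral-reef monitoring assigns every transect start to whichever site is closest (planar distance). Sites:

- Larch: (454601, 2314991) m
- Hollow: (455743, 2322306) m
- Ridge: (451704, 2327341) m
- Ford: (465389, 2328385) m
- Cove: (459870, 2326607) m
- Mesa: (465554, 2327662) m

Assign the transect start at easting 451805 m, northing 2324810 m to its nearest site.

Ridge

Squared distances to each site:
Larch: 104230377.000; Hollow: 21777860.000; Ridge: 6416162.000; Ford: 197305681.000; Cove: 68273434.000; Mesa: 197168905.000.
Minimum at Ridge.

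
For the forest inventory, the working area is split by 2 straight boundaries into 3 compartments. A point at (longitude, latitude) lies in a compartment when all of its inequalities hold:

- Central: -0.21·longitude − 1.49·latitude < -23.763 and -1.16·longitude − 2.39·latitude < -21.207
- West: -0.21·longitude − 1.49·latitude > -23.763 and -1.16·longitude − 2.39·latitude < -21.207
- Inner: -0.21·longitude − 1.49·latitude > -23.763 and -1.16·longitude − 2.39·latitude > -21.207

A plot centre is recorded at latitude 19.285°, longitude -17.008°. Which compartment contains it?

-0.21·-17.008 − 1.49·19.285 = -25.163, which is < -23.763
-1.16·-17.008 − 2.39·19.285 = -26.362, which is < -21.207
This sign pattern matches Central.

Central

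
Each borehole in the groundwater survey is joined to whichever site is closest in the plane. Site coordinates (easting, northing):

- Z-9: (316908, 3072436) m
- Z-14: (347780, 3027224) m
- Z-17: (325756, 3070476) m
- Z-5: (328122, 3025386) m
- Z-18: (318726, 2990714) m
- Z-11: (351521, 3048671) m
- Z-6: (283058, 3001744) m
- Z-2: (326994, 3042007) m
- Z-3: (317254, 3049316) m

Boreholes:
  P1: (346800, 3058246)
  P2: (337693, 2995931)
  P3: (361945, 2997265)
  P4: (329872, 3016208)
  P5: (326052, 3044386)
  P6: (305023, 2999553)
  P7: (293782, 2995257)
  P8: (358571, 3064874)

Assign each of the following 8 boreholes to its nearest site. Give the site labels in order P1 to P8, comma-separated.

P1 → Z-11 (d²=113968466.00)
P2 → Z-18 (d²=386964178.00)
P3 → Z-14 (d²=1098188906.00)
P4 → Z-5 (d²=87298184.00)
P5 → Z-2 (d²=6547005.00)
P6 → Z-18 (d²=265900130.00)
P7 → Z-6 (d²=157085345.00)
P8 → Z-11 (d²=312239709.00)

Z-11, Z-18, Z-14, Z-5, Z-2, Z-18, Z-6, Z-11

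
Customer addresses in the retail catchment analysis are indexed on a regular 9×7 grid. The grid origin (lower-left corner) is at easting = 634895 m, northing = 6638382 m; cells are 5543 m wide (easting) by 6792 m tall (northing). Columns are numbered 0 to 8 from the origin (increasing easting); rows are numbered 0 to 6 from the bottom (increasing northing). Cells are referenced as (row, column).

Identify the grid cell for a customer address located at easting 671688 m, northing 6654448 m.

(2, 6)

Column index: ⌊(671688 − 634895) / 5543⌋ = ⌊6.638⌋ = 6
Row offset from origin: ⌊(6654448 − 6638382) / 6792⌋ = ⌊2.365⌋ = 2 → row 2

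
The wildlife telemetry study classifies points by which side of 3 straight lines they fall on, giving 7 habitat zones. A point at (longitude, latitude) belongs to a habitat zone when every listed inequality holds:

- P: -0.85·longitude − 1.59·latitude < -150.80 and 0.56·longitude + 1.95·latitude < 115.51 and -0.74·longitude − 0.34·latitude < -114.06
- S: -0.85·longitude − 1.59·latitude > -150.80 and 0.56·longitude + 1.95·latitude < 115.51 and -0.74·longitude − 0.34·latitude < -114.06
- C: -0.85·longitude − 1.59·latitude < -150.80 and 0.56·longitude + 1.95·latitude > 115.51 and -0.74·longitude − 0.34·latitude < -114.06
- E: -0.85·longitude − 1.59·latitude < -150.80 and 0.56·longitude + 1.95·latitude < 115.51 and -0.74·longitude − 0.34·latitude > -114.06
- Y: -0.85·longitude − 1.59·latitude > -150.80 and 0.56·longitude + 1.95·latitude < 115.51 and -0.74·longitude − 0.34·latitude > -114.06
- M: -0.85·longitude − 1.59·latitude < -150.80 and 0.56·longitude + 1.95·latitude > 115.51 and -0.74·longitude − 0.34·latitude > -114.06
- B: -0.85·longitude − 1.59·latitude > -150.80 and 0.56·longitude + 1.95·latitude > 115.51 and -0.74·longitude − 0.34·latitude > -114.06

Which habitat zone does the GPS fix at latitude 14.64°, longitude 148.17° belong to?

-0.85·148.17 − 1.59·14.64 = -149.222, which is > -150.80
0.56·148.17 + 1.95·14.64 = 111.523, which is < 115.51
-0.74·148.17 − 0.34·14.64 = -114.623, which is < -114.06
This sign pattern matches S.

S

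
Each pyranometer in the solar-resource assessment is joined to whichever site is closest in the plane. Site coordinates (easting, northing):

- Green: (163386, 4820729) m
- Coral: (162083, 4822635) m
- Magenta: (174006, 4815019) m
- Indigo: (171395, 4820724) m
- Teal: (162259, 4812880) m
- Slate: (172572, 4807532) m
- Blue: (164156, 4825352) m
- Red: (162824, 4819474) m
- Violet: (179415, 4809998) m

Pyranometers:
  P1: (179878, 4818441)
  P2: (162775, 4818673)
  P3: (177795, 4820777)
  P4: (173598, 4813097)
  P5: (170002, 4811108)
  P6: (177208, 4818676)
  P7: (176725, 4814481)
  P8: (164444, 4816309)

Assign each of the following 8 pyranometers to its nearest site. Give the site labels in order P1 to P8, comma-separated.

P1 → Magenta (d²=46190468.00)
P2 → Red (d²=644002.00)
P3 → Indigo (d²=40962809.00)
P4 → Magenta (d²=3860548.00)
P5 → Slate (d²=19392676.00)
P6 → Magenta (d²=23626453.00)
P7 → Magenta (d²=7682405.00)
P8 → Red (d²=12641625.00)

Magenta, Red, Indigo, Magenta, Slate, Magenta, Magenta, Red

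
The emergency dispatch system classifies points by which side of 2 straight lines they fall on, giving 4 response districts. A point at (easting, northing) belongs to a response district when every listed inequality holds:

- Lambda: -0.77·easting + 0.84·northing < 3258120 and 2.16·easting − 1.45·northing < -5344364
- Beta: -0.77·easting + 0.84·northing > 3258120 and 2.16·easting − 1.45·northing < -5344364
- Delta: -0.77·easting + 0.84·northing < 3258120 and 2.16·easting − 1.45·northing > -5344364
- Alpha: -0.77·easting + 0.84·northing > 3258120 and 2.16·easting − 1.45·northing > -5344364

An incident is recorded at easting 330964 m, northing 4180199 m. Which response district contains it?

-0.77·330964 + 0.84·4180199 = 3256524.880, which is < 3258120
2.16·330964 − 1.45·4180199 = -5346406.310, which is < -5344364
This sign pattern matches Lambda.

Lambda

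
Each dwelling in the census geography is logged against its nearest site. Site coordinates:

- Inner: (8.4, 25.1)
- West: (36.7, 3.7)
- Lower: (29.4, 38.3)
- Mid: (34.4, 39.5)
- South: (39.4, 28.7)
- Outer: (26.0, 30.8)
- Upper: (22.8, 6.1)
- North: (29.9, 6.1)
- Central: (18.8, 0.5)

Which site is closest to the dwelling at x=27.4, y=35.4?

Lower

Squared distances to each site:
Inner: 467.090; West: 1091.380; Lower: 12.410; Mid: 65.810; South: 188.890; Outer: 23.120; Upper: 879.650; North: 864.740; Central: 1291.970.
Minimum at Lower.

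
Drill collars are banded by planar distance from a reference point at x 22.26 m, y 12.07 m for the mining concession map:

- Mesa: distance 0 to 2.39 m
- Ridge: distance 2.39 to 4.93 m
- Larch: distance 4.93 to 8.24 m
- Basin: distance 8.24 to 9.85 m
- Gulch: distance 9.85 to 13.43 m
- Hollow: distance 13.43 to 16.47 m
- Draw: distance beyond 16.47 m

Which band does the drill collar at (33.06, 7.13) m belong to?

Gulch

Distance = √((33.06−22.26)² + (7.13−12.07)²) = √(116.640 + 24.404) = 11.876 m.
9.85 ≤ 11.876 < 13.43 → Gulch.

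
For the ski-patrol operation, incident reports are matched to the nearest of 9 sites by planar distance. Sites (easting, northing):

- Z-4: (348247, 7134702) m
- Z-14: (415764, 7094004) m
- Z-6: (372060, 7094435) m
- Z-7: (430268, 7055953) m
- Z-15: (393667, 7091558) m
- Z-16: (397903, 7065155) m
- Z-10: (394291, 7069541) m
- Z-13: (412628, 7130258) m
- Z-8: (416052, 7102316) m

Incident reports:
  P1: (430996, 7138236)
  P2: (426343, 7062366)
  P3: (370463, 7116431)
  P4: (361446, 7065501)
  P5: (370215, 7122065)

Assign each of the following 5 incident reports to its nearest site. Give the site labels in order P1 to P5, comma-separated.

Z-13, Z-7, Z-6, Z-6, Z-4

P1 → Z-13 (d²=401031908.00)
P2 → Z-7 (d²=56532194.00)
P3 → Z-6 (d²=486374425.00)
P4 → Z-6 (d²=949833352.00)
P5 → Z-4 (d²=642286793.00)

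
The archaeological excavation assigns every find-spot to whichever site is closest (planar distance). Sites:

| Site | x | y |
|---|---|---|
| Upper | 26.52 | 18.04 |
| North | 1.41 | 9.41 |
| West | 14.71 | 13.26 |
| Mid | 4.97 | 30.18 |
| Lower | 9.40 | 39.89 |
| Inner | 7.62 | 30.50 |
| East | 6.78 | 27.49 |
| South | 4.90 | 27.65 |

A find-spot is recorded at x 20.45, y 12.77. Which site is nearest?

West

Squared distances to each site:
Upper: 64.618; North: 373.811; West: 33.188; Mid: 542.738; Lower: 857.597; Inner: 478.962; East: 403.547; South: 463.217.
Minimum at West.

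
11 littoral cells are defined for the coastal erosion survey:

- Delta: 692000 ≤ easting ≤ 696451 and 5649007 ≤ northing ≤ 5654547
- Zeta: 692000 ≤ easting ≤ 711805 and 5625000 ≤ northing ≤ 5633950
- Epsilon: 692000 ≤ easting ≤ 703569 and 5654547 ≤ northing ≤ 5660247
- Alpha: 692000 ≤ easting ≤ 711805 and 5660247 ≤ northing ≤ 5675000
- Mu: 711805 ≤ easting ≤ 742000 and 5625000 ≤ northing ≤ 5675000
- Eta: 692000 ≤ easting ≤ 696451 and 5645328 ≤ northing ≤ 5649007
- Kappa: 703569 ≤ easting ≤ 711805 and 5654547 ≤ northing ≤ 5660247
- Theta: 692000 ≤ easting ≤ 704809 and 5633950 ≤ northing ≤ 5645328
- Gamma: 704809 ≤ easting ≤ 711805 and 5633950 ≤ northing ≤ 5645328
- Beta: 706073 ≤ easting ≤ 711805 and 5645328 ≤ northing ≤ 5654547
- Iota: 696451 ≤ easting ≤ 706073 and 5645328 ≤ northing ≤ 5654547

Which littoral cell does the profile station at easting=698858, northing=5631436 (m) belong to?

The point has easting = 698858 and northing = 5631436.
Only Zeta satisfies 692000 ≤ easting ≤ 711805 and 5625000 ≤ northing ≤ 5633950.

Zeta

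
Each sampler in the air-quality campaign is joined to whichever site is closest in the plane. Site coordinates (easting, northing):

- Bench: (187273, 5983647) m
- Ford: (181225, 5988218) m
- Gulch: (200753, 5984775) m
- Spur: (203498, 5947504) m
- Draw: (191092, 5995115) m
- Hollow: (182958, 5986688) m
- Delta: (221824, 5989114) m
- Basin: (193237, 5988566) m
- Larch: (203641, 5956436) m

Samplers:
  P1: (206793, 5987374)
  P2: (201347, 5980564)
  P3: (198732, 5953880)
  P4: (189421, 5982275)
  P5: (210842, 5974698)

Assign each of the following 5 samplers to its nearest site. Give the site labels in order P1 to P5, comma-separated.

Gulch, Gulch, Larch, Bench, Gulch

P1 → Gulch (d²=43236401.00)
P2 → Gulch (d²=18085357.00)
P3 → Larch (d²=30631417.00)
P4 → Bench (d²=6496288.00)
P5 → Gulch (d²=203333850.00)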